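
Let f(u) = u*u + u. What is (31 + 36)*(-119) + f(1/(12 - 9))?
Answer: -71753/9 ≈ -7972.6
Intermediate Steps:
f(u) = u + u² (f(u) = u² + u = u + u²)
(31 + 36)*(-119) + f(1/(12 - 9)) = (31 + 36)*(-119) + (1 + 1/(12 - 9))/(12 - 9) = 67*(-119) + (1 + 1/3)/3 = -7973 + (1 + ⅓)/3 = -7973 + (⅓)*(4/3) = -7973 + 4/9 = -71753/9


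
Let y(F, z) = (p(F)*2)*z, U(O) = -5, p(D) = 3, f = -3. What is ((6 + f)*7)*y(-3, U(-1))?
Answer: -630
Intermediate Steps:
y(F, z) = 6*z (y(F, z) = (3*2)*z = 6*z)
((6 + f)*7)*y(-3, U(-1)) = ((6 - 3)*7)*(6*(-5)) = (3*7)*(-30) = 21*(-30) = -630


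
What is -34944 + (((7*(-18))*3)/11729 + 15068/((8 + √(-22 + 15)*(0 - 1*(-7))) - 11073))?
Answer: -12545702636500963/359008762018 - 26369*I*√7/30608642 ≈ -34945.0 - 0.0022793*I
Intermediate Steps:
-34944 + (((7*(-18))*3)/11729 + 15068/((8 + √(-22 + 15)*(0 - 1*(-7))) - 11073)) = -34944 + (-126*3*(1/11729) + 15068/((8 + √(-7)*(0 + 7)) - 11073)) = -34944 + (-378*1/11729 + 15068/((8 + (I*√7)*7) - 11073)) = -34944 + (-378/11729 + 15068/((8 + 7*I*√7) - 11073)) = -34944 + (-378/11729 + 15068/(-11065 + 7*I*√7)) = -409858554/11729 + 15068/(-11065 + 7*I*√7)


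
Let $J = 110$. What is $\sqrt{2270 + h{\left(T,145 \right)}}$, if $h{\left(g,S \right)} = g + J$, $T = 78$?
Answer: $\sqrt{2458} \approx 49.578$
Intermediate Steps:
$h{\left(g,S \right)} = 110 + g$ ($h{\left(g,S \right)} = g + 110 = 110 + g$)
$\sqrt{2270 + h{\left(T,145 \right)}} = \sqrt{2270 + \left(110 + 78\right)} = \sqrt{2270 + 188} = \sqrt{2458}$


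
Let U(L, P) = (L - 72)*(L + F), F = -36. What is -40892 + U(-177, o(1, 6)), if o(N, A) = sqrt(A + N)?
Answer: 12145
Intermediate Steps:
U(L, P) = (-72 + L)*(-36 + L) (U(L, P) = (L - 72)*(L - 36) = (-72 + L)*(-36 + L))
-40892 + U(-177, o(1, 6)) = -40892 + (2592 + (-177)**2 - 108*(-177)) = -40892 + (2592 + 31329 + 19116) = -40892 + 53037 = 12145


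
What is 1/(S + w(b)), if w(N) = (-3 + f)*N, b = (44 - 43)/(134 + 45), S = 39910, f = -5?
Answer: 179/7143882 ≈ 2.5056e-5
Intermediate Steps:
b = 1/179 ≈ 0.0055866
w(N) = -8*N (w(N) = (-3 - 5)*N = -8*N)
1/(S + w(b)) = 1/(39910 - 8*1/179) = 1/(39910 - 8/179) = 1/(7143882/179) = 179/7143882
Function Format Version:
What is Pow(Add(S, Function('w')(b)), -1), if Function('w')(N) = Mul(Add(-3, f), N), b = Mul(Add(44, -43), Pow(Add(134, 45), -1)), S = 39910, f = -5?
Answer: Rational(179, 7143882) ≈ 2.5056e-5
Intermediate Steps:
b = Rational(1, 179) (b = Mul(1, Pow(179, -1)) = Mul(1, Rational(1, 179)) = Rational(1, 179) ≈ 0.0055866)
Function('w')(N) = Mul(-8, N) (Function('w')(N) = Mul(Add(-3, -5), N) = Mul(-8, N))
Pow(Add(S, Function('w')(b)), -1) = Pow(Add(39910, Mul(-8, Rational(1, 179))), -1) = Pow(Add(39910, Rational(-8, 179)), -1) = Pow(Rational(7143882, 179), -1) = Rational(179, 7143882)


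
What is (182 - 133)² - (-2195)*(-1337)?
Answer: -2932314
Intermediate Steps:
(182 - 133)² - (-2195)*(-1337) = 49² - 1*2934715 = 2401 - 2934715 = -2932314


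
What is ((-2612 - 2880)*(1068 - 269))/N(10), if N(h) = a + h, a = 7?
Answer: -258124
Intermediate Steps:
N(h) = 7 + h
((-2612 - 2880)*(1068 - 269))/N(10) = ((-2612 - 2880)*(1068 - 269))/(7 + 10) = -5492*799/17 = -4388108*1/17 = -258124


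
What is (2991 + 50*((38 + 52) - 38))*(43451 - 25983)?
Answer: 97663588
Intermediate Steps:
(2991 + 50*((38 + 52) - 38))*(43451 - 25983) = (2991 + 50*(90 - 38))*17468 = (2991 + 50*52)*17468 = (2991 + 2600)*17468 = 5591*17468 = 97663588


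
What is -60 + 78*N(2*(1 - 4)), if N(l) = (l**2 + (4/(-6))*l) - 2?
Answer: 2904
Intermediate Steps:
N(l) = -2 + l**2 - 2*l/3 (N(l) = (l**2 + (4*(-1/6))*l) - 2 = (l**2 - 2*l/3) - 2 = -2 + l**2 - 2*l/3)
-60 + 78*N(2*(1 - 4)) = -60 + 78*(-2 + (2*(1 - 4))**2 - 4*(1 - 4)/3) = -60 + 78*(-2 + (2*(-3))**2 - 4*(-3)/3) = -60 + 78*(-2 + (-6)**2 - 2/3*(-6)) = -60 + 78*(-2 + 36 + 4) = -60 + 78*38 = -60 + 2964 = 2904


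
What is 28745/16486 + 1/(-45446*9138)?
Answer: 5968691530387/3423198772164 ≈ 1.7436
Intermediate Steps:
28745/16486 + 1/(-45446*9138) = 28745*(1/16486) - 1/45446*1/9138 = 28745/16486 - 1/415285548 = 5968691530387/3423198772164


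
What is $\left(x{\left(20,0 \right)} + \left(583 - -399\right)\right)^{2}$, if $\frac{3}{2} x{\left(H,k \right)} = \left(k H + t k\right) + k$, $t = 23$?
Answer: $964324$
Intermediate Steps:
$x{\left(H,k \right)} = 16 k + \frac{2 H k}{3}$ ($x{\left(H,k \right)} = \frac{2 \left(\left(k H + 23 k\right) + k\right)}{3} = \frac{2 \left(\left(H k + 23 k\right) + k\right)}{3} = \frac{2 \left(\left(23 k + H k\right) + k\right)}{3} = \frac{2 \left(24 k + H k\right)}{3} = 16 k + \frac{2 H k}{3}$)
$\left(x{\left(20,0 \right)} + \left(583 - -399\right)\right)^{2} = \left(\frac{2}{3} \cdot 0 \left(24 + 20\right) + \left(583 - -399\right)\right)^{2} = \left(\frac{2}{3} \cdot 0 \cdot 44 + \left(583 + 399\right)\right)^{2} = \left(0 + 982\right)^{2} = 982^{2} = 964324$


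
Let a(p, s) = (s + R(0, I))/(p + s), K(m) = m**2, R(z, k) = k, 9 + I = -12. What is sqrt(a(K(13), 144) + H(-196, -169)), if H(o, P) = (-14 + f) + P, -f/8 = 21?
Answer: 2*I*sqrt(8587155)/313 ≈ 18.724*I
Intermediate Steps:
f = -168 (f = -8*21 = -168)
I = -21 (I = -9 - 12 = -21)
H(o, P) = -182 + P (H(o, P) = (-14 - 168) + P = -182 + P)
a(p, s) = (-21 + s)/(p + s) (a(p, s) = (s - 21)/(p + s) = (-21 + s)/(p + s))
sqrt(a(K(13), 144) + H(-196, -169)) = sqrt((-21 + 144)/(13**2 + 144) + (-182 - 169)) = sqrt(123/(169 + 144) - 351) = sqrt(123/313 - 351) = sqrt(-109740/313) = 2*I*sqrt(8587155)/313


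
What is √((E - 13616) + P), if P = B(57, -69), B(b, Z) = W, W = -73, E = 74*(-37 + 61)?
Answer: 19*I*√33 ≈ 109.15*I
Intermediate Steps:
E = 1776 (E = 74*24 = 1776)
B(b, Z) = -73
P = -73
√((E - 13616) + P) = √((1776 - 13616) - 73) = √(-11840 - 73) = √(-11913) = 19*I*√33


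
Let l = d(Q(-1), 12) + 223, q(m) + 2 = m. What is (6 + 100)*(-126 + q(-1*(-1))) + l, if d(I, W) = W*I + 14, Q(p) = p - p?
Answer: -13225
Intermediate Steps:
Q(p) = 0
q(m) = -2 + m
d(I, W) = 14 + I*W (d(I, W) = I*W + 14 = 14 + I*W)
l = 237 (l = (14 + 0*12) + 223 = (14 + 0) + 223 = 14 + 223 = 237)
(6 + 100)*(-126 + q(-1*(-1))) + l = (6 + 100)*(-126 + (-2 - 1*(-1))) + 237 = 106*(-126 + (-2 + 1)) + 237 = 106*(-126 - 1) + 237 = 106*(-127) + 237 = -13462 + 237 = -13225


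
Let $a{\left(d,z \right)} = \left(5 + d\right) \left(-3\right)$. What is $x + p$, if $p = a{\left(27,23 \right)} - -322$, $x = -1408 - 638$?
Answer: $-1820$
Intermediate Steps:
$a{\left(d,z \right)} = -15 - 3 d$
$x = -2046$ ($x = -1408 - 638 = -2046$)
$p = 226$ ($p = \left(-15 - 81\right) - -322 = \left(-15 - 81\right) + 322 = -96 + 322 = 226$)
$x + p = -2046 + 226 = -1820$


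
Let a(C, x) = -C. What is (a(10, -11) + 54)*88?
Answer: 3872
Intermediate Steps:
(a(10, -11) + 54)*88 = (-1*10 + 54)*88 = (-10 + 54)*88 = 44*88 = 3872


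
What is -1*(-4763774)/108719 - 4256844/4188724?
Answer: 4872833665385/113848471139 ≈ 42.801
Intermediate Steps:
-1*(-4763774)/108719 - 4256844/4188724 = 4763774*(1/108719) - 4256844*1/4188724 = 4763774/108719 - 1064211/1047181 = 4872833665385/113848471139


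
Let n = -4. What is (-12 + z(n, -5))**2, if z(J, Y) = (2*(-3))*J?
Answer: 144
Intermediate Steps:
z(J, Y) = -6*J
(-12 + z(n, -5))**2 = (-12 - 6*(-4))**2 = (-12 + 24)**2 = 12**2 = 144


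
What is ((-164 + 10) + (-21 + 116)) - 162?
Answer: -221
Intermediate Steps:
((-164 + 10) + (-21 + 116)) - 162 = (-154 + 95) - 162 = -59 - 162 = -221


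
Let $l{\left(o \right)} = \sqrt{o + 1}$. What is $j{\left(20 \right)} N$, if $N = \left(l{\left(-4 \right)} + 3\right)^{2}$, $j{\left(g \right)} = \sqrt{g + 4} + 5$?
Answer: $\left(3 + i \sqrt{3}\right)^{2} \left(5 + 2 \sqrt{6}\right) \approx 59.394 + 102.87 i$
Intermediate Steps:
$l{\left(o \right)} = \sqrt{1 + o}$
$j{\left(g \right)} = 5 + \sqrt{4 + g}$ ($j{\left(g \right)} = \sqrt{4 + g} + 5 = 5 + \sqrt{4 + g}$)
$N = \left(3 + i \sqrt{3}\right)^{2}$ ($N = \left(\sqrt{1 - 4} + 3\right)^{2} = \left(\sqrt{-3} + 3\right)^{2} = \left(i \sqrt{3} + 3\right)^{2} = \left(3 + i \sqrt{3}\right)^{2} \approx 6.0 + 10.392 i$)
$j{\left(20 \right)} N = \left(5 + \sqrt{4 + 20}\right) \left(3 + i \sqrt{3}\right)^{2} = \left(5 + \sqrt{24}\right) \left(3 + i \sqrt{3}\right)^{2} = \left(5 + 2 \sqrt{6}\right) \left(3 + i \sqrt{3}\right)^{2} = \left(3 + i \sqrt{3}\right)^{2} \left(5 + 2 \sqrt{6}\right)$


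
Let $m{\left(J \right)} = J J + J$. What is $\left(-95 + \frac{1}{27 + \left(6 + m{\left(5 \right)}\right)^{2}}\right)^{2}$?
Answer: $\frac{15796467856}{1750329} \approx 9024.9$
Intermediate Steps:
$m{\left(J \right)} = J + J^{2}$ ($m{\left(J \right)} = J^{2} + J = J + J^{2}$)
$\left(-95 + \frac{1}{27 + \left(6 + m{\left(5 \right)}\right)^{2}}\right)^{2} = \left(-95 + \frac{1}{27 + \left(6 + 5 \left(1 + 5\right)\right)^{2}}\right)^{2} = \left(-95 + \frac{1}{27 + \left(6 + 5 \cdot 6\right)^{2}}\right)^{2} = \left(-95 + \frac{1}{27 + \left(6 + 30\right)^{2}}\right)^{2} = \left(-95 + \frac{1}{27 + 36^{2}}\right)^{2} = \left(-95 + \frac{1}{27 + 1296}\right)^{2} = \left(-95 + \frac{1}{1323}\right)^{2} = \left(- \frac{125684}{1323}\right)^{2} = \frac{15796467856}{1750329}$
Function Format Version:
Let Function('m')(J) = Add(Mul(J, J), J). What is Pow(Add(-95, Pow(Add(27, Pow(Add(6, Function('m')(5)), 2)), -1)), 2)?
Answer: Rational(15796467856, 1750329) ≈ 9024.9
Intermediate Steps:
Function('m')(J) = Add(J, Pow(J, 2)) (Function('m')(J) = Add(Pow(J, 2), J) = Add(J, Pow(J, 2)))
Pow(Add(-95, Pow(Add(27, Pow(Add(6, Function('m')(5)), 2)), -1)), 2) = Pow(Add(-95, Pow(Add(27, Pow(Add(6, Mul(5, Add(1, 5))), 2)), -1)), 2) = Pow(Add(-95, Pow(Add(27, Pow(Add(6, Mul(5, 6)), 2)), -1)), 2) = Pow(Add(-95, Pow(Add(27, Pow(Add(6, 30), 2)), -1)), 2) = Pow(Add(-95, Pow(Add(27, Pow(36, 2)), -1)), 2) = Pow(Add(-95, Pow(Add(27, 1296), -1)), 2) = Pow(Add(-95, Pow(1323, -1)), 2) = Pow(Add(-95, Rational(1, 1323)), 2) = Pow(Rational(-125684, 1323), 2) = Rational(15796467856, 1750329)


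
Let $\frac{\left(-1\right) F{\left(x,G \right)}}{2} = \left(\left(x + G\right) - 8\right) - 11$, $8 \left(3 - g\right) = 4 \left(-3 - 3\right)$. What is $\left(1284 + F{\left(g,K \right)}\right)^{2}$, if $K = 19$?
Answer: $1617984$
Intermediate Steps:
$g = 6$ ($g = 3 - \frac{4 \left(-3 - 3\right)}{8} = 3 - \frac{4 \left(-6\right)}{8} = 3 - -3 = 3 + 3 = 6$)
$F{\left(x,G \right)} = 38 - 2 G - 2 x$ ($F{\left(x,G \right)} = - 2 \left(\left(\left(x + G\right) - 8\right) - 11\right) = - 2 \left(\left(\left(G + x\right) - 8\right) - 11\right) = - 2 \left(\left(-8 + G + x\right) - 11\right) = - 2 \left(-19 + G + x\right) = 38 - 2 G - 2 x$)
$\left(1284 + F{\left(g,K \right)}\right)^{2} = \left(1284 - 12\right)^{2} = 1272^{2} = 1617984$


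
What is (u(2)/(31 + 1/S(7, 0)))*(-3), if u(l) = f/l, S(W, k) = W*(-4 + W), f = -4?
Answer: 63/326 ≈ 0.19325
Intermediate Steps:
u(l) = -4/l
(u(2)/(31 + 1/S(7, 0)))*(-3) = ((-4/2)/(31 + 1/(7*(-4 + 7))))*(-3) = ((-4*½)/(31 + 1/(7*3)))*(-3) = -2/(31 + 1/21)*(-3) = -2/652/21*(-3) = -2*21/652*(-3) = -21/326*(-3) = 63/326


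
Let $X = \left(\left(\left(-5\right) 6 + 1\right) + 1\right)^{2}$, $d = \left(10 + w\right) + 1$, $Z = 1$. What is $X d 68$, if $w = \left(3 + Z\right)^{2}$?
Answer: $1439424$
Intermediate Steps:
$w = 16$ ($w = \left(3 + 1\right)^{2} = 4^{2} = 16$)
$d = 27$ ($d = \left(10 + 16\right) + 1 = 26 + 1 = 27$)
$X = 784$ ($X = \left(\left(-30 + 1\right) + 1\right)^{2} = \left(-29 + 1\right)^{2} = \left(-28\right)^{2} = 784$)
$X d 68 = 784 \cdot 27 \cdot 68 = 21168 \cdot 68 = 1439424$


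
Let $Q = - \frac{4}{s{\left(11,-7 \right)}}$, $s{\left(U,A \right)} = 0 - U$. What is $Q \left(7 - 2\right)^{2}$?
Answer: $\frac{100}{11} \approx 9.0909$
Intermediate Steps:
$s{\left(U,A \right)} = - U$
$Q = \frac{4}{11}$ ($Q = - \frac{4}{\left(-1\right) 11} = - \frac{4}{-11} = \left(-4\right) \left(- \frac{1}{11}\right) = \frac{4}{11} \approx 0.36364$)
$Q \left(7 - 2\right)^{2} = \frac{4 \left(7 - 2\right)^{2}}{11} = \frac{4 \cdot 5^{2}}{11} = \frac{4}{11} \cdot 25 = \frac{100}{11}$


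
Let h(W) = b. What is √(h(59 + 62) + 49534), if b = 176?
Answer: √49710 ≈ 222.96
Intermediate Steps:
h(W) = 176
√(h(59 + 62) + 49534) = √(176 + 49534) = √49710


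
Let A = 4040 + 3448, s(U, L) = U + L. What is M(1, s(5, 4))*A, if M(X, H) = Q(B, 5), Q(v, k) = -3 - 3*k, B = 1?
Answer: -134784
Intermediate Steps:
s(U, L) = L + U
M(X, H) = -18 (M(X, H) = -3 - 3*5 = -3 - 15 = -18)
A = 7488
M(1, s(5, 4))*A = -18*7488 = -134784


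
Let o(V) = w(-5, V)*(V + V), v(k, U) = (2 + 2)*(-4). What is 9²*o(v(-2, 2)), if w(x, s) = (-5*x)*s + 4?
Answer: 1026432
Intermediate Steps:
w(x, s) = 4 - 5*s*x (w(x, s) = -5*s*x + 4 = 4 - 5*s*x)
v(k, U) = -16 (v(k, U) = 4*(-4) = -16)
o(V) = 2*V*(4 + 25*V) (o(V) = (4 - 5*V*(-5))*(V + V) = (4 + 25*V)*(2*V) = 2*V*(4 + 25*V))
9²*o(v(-2, 2)) = 9²*(2*(-16)*(4 + 25*(-16))) = 81*(2*(-16)*(4 - 400)) = 81*(2*(-16)*(-396)) = 81*12672 = 1026432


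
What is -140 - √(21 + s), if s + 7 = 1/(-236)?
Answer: -140 - 3*√21653/118 ≈ -143.74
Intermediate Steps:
s = -1653/236 (s = -7 + 1/(-236) = -7 - 1/236 = -1653/236 ≈ -7.0042)
-140 - √(21 + s) = -140 - √(21 - 1653/236) = -140 - √(3303/236) = -140 - 3*√21653/118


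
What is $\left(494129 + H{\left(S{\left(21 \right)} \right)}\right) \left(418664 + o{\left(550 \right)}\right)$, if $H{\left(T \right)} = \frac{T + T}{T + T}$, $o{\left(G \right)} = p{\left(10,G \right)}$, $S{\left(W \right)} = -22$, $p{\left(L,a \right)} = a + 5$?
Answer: $207148684470$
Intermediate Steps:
$p{\left(L,a \right)} = 5 + a$
$o{\left(G \right)} = 5 + G$
$H{\left(T \right)} = 1$ ($H{\left(T \right)} = \frac{2 T}{2 T} = 2 T \frac{1}{2 T} = 1$)
$\left(494129 + H{\left(S{\left(21 \right)} \right)}\right) \left(418664 + o{\left(550 \right)}\right) = \left(494129 + 1\right) \left(418664 + \left(5 + 550\right)\right) = 494130 \left(418664 + 555\right) = 494130 \cdot 419219 = 207148684470$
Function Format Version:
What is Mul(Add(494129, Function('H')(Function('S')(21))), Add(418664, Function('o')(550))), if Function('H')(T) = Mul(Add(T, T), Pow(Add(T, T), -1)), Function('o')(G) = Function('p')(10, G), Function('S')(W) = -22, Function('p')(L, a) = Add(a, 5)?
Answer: 207148684470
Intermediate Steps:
Function('p')(L, a) = Add(5, a)
Function('o')(G) = Add(5, G)
Function('H')(T) = 1 (Function('H')(T) = Mul(Mul(2, T), Pow(Mul(2, T), -1)) = Mul(Mul(2, T), Mul(Rational(1, 2), Pow(T, -1))) = 1)
Mul(Add(494129, Function('H')(Function('S')(21))), Add(418664, Function('o')(550))) = Mul(Add(494129, 1), Add(418664, Add(5, 550))) = Mul(494130, Add(418664, 555)) = Mul(494130, 419219) = 207148684470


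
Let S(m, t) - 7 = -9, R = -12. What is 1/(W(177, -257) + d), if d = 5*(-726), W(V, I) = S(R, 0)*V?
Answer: -1/3984 ≈ -0.00025100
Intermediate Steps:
S(m, t) = -2 (S(m, t) = 7 - 9 = -2)
W(V, I) = -2*V
d = -3630
1/(W(177, -257) + d) = 1/(-2*177 - 3630) = 1/(-354 - 3630) = 1/(-3984) = -1/3984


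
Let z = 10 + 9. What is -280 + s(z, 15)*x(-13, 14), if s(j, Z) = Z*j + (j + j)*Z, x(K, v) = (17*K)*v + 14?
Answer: -2633680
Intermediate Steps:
x(K, v) = 14 + 17*K*v (x(K, v) = 17*K*v + 14 = 14 + 17*K*v)
z = 19
s(j, Z) = 3*Z*j (s(j, Z) = Z*j + (2*j)*Z = Z*j + 2*Z*j = 3*Z*j)
-280 + s(z, 15)*x(-13, 14) = -280 + (3*15*19)*(14 + 17*(-13)*14) = -280 + 855*(14 - 3094) = -280 + 855*(-3080) = -280 - 2633400 = -2633680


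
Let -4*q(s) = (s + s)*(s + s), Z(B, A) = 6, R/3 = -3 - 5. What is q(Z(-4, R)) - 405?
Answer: -441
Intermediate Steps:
R = -24 (R = 3*(-3 - 5) = 3*(-8) = -24)
q(s) = -s² (q(s) = -(s + s)*(s + s)/4 = -2*s*2*s/4 = -s²)
q(Z(-4, R)) - 405 = -1*6² - 405 = -1*36 - 405 = -36 - 405 = -441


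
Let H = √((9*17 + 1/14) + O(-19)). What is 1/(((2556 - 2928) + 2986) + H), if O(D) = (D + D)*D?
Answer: 36596/95649693 - √171514/95649693 ≈ 0.00037827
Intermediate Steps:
O(D) = 2*D² (O(D) = (2*D)*D = 2*D²)
H = √171514/14 (H = √((9*17 + 1/14) + 2*(-19)²) = √((153 + 1/14) + 2*361) = √(2143/14 + 722) = √(12251/14) = √171514/14 ≈ 29.582)
1/(((2556 - 2928) + 2986) + H) = 1/(((2556 - 2928) + 2986) + √171514/14) = 1/((-372 + 2986) + √171514/14) = 1/(2614 + √171514/14)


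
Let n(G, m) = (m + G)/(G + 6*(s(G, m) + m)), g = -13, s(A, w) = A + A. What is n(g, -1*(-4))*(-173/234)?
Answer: -173/3770 ≈ -0.045889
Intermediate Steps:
s(A, w) = 2*A
n(G, m) = (G + m)/(6*m + 13*G) (n(G, m) = (m + G)/(G + 6*(2*G + m)) = (G + m)/(G + 6*(m + 2*G)) = (G + m)/(G + (6*m + 12*G)) = (G + m)/(6*m + 13*G))
n(g, -1*(-4))*(-173/234) = ((-13 - 1*(-4))/(6*(-1*(-4)) + 13*(-13)))*(-173/234) = ((-13 + 4)/(6*4 - 169))*(-173*1/234) = (-9/(24 - 169))*(-173/234) = (-9/(-145))*(-173/234) = -1/145*(-9)*(-173/234) = (9/145)*(-173/234) = -173/3770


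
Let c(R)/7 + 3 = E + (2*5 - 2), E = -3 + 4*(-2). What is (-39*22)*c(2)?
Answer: 36036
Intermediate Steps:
E = -11 (E = -3 - 8 = -11)
c(R) = -42 (c(R) = -21 + 7*(-11 + (2*5 - 2)) = -21 + 7*(-11 + (10 - 2)) = -21 + 7*(-11 + 8) = -21 + 7*(-3) = -21 - 21 = -42)
(-39*22)*c(2) = -39*22*(-42) = -858*(-42) = 36036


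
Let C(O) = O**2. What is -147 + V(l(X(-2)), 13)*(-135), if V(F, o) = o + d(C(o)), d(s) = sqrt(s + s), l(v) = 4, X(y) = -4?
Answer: -1902 - 1755*sqrt(2) ≈ -4383.9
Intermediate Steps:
d(s) = sqrt(2)*sqrt(s) (d(s) = sqrt(2*s) = sqrt(2)*sqrt(s))
V(F, o) = o + sqrt(2)*sqrt(o**2)
-147 + V(l(X(-2)), 13)*(-135) = -147 + (13 + sqrt(2)*sqrt(13**2))*(-135) = -147 + (13 + sqrt(2)*sqrt(169))*(-135) = -147 + (13 + sqrt(2)*13)*(-135) = -147 + (13 + 13*sqrt(2))*(-135) = -147 + (-1755 - 1755*sqrt(2)) = -1902 - 1755*sqrt(2)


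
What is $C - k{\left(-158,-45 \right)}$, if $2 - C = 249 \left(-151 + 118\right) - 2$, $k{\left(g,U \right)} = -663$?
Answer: $8884$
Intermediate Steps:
$C = 8221$ ($C = 2 - \left(249 \left(-151 + 118\right) - 2\right) = 2 - \left(249 \left(-33\right) - 2\right) = 2 - \left(-8217 - 2\right) = 2 - -8219 = 2 + 8219 = 8221$)
$C - k{\left(-158,-45 \right)} = 8221 - -663 = 8221 + 663 = 8884$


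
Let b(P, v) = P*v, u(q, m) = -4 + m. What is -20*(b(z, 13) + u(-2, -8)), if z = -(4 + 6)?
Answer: 2840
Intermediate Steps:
z = -10 (z = -1*10 = -10)
-20*(b(z, 13) + u(-2, -8)) = -20*(-10*13 + (-4 - 8)) = -20*(-130 - 12) = -20*(-142) = 2840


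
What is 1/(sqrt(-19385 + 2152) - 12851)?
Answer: -12851/165165434 - I*sqrt(17233)/165165434 ≈ -7.7807e-5 - 7.9481e-7*I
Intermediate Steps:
1/(sqrt(-19385 + 2152) - 12851) = 1/(sqrt(-17233) - 12851) = 1/(I*sqrt(17233) - 12851) = 1/(-12851 + I*sqrt(17233))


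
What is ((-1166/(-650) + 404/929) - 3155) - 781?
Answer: -1187703893/301925 ≈ -3933.8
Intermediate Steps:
((-1166/(-650) + 404/929) - 3155) - 781 = ((-1166*(-1/650) + 404*(1/929)) - 3155) - 781 = ((583/325 + 404/929) - 3155) - 781 = (672907/301925 - 3155) - 781 = -951900468/301925 - 781 = -1187703893/301925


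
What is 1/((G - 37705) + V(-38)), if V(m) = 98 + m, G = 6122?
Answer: -1/31523 ≈ -3.1723e-5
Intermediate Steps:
1/((G - 37705) + V(-38)) = 1/((6122 - 37705) + (98 - 38)) = 1/(-31583 + 60) = 1/(-31523) = -1/31523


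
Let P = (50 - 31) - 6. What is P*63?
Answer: 819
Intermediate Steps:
P = 13 (P = 19 - 6 = 13)
P*63 = 13*63 = 819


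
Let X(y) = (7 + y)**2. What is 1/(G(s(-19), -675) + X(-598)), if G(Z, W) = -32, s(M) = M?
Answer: 1/349249 ≈ 2.8633e-6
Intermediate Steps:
1/(G(s(-19), -675) + X(-598)) = 1/(-32 + (7 - 598)**2) = 1/(-32 + (-591)**2) = 1/(-32 + 349281) = 1/349249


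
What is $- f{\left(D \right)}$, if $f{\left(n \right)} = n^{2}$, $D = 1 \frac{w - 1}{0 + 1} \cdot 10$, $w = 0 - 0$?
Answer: $-100$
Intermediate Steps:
$w = 0$ ($w = 0 + 0 = 0$)
$D = -10$ ($D = 1 \frac{0 - 1}{0 + 1} \cdot 10 = 1 \left(- 1^{-1}\right) 10 = 1 \left(\left(-1\right) 1\right) 10 = 1 \left(-1\right) 10 = \left(-1\right) 10 = -10$)
$- f{\left(D \right)} = - \left(-10\right)^{2} = \left(-1\right) 100 = -100$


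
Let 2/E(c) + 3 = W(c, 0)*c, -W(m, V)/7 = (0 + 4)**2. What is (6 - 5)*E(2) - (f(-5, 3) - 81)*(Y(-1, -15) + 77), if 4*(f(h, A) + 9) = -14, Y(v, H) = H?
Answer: 1315917/227 ≈ 5797.0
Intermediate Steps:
f(h, A) = -25/2 (f(h, A) = -9 + (1/4)*(-14) = -9 - 7/2 = -25/2)
W(m, V) = -112 (W(m, V) = -7*(0 + 4)**2 = -7*4**2 = -7*16 = -112)
E(c) = 2/(-3 - 112*c)
(6 - 5)*E(2) - (f(-5, 3) - 81)*(Y(-1, -15) + 77) = (6 - 5)*(2/(-3 - 112*2)) - (-25/2 - 81)*(-15 + 77) = 1*(2/(-3 - 224)) - (-187)*62/2 = 1*(2/(-227)) - 1*(-5797) = 1*(2*(-1/227)) + 5797 = 1*(-2/227) + 5797 = -2/227 + 5797 = 1315917/227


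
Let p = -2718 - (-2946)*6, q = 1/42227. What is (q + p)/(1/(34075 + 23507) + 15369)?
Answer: 36370603132794/37369955829293 ≈ 0.97326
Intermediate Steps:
q = 1/42227 ≈ 2.3682e-5
p = 14958 (p = -2718 - 1*(-17676) = -2718 + 17676 = 14958)
(q + p)/(1/(34075 + 23507) + 15369) = (1/42227 + 14958)/(1/(34075 + 23507) + 15369) = 631631467/(42227*(1/57582 + 15369)) = 631631467/(42227*(884977759/57582)) = (631631467/42227)*(57582/884977759) = 36370603132794/37369955829293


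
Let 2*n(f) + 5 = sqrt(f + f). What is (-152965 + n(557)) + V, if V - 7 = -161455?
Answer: -628831/2 + sqrt(1114)/2 ≈ -3.1440e+5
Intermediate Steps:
n(f) = -5/2 + sqrt(2)*sqrt(f)/2 (n(f) = -5/2 + sqrt(f + f)/2 = -5/2 + sqrt(2*f)/2 = -5/2 + (sqrt(2)*sqrt(f))/2 = -5/2 + sqrt(2)*sqrt(f)/2)
V = -161448 (V = 7 - 161455 = -161448)
(-152965 + n(557)) + V = (-152965 + (-5/2 + sqrt(2)*sqrt(557)/2)) - 161448 = (-152965 + (-5/2 + sqrt(1114)/2)) - 161448 = (-305935/2 + sqrt(1114)/2) - 161448 = -628831/2 + sqrt(1114)/2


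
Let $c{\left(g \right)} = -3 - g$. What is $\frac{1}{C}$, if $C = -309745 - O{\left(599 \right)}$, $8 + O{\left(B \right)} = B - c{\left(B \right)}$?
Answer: $- \frac{1}{310938} \approx -3.2161 \cdot 10^{-6}$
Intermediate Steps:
$O{\left(B \right)} = -5 + 2 B$ ($O{\left(B \right)} = -8 + \left(B - \left(-3 - B\right)\right) = -8 + \left(B + \left(3 + B\right)\right) = -8 + \left(3 + 2 B\right) = -5 + 2 B$)
$C = -310938$ ($C = -309745 - \left(-5 + 2 \cdot 599\right) = -309745 - \left(-5 + 1198\right) = -309745 - 1193 = -310938$)
$\frac{1}{C} = \frac{1}{-310938} = - \frac{1}{310938}$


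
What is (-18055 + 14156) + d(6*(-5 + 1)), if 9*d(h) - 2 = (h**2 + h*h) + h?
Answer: -33961/9 ≈ -3773.4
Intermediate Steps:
d(h) = 2/9 + h/9 + 2*h**2/9 (d(h) = 2/9 + ((h**2 + h*h) + h)/9 = 2/9 + ((h**2 + h**2) + h)/9 = 2/9 + (2*h**2 + h)/9 = 2/9 + (h + 2*h**2)/9 = 2/9 + (h/9 + 2*h**2/9) = 2/9 + h/9 + 2*h**2/9)
(-18055 + 14156) + d(6*(-5 + 1)) = (-18055 + 14156) + (2/9 + (6*(-5 + 1))/9 + 2*(6*(-5 + 1))**2/9) = -3899 + (2/9 + (6*(-4))/9 + 2*(6*(-4))**2/9) = -3899 + (2/9 + (1/9)*(-24) + (2/9)*(-24)**2) = -3899 + (2/9 - 8/3 + (2/9)*576) = -3899 + (2/9 - 8/3 + 128) = -3899 + 1130/9 = -33961/9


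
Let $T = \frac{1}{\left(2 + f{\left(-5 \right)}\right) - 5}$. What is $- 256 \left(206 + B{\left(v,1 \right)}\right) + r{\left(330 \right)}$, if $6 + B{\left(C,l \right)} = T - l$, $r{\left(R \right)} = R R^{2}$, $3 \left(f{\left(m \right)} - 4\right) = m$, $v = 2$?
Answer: $35886440$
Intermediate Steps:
$f{\left(m \right)} = 4 + \frac{m}{3}$
$r{\left(R \right)} = R^{3}$
$T = - \frac{3}{2}$ ($T = \frac{1}{\left(2 + \left(4 + \frac{1}{3} \left(-5\right)\right)\right) - 5} = \frac{1}{\left(2 + \left(4 - \frac{5}{3}\right)\right) - 5} = \frac{1}{\left(2 + \frac{7}{3}\right) - 5} = \frac{1}{\frac{13}{3} - 5} = \frac{1}{- \frac{2}{3}} = - \frac{3}{2} \approx -1.5$)
$B{\left(C,l \right)} = - \frac{15}{2} - l$ ($B{\left(C,l \right)} = -6 - \left(\frac{3}{2} + l\right) = - \frac{15}{2} - l$)
$- 256 \left(206 + B{\left(v,1 \right)}\right) + r{\left(330 \right)} = - 256 \left(206 - \frac{17}{2}\right) + 330^{3} = - 256 \left(206 - \frac{17}{2}\right) + 35937000 = \left(-256\right) \frac{395}{2} + 35937000 = -50560 + 35937000 = 35886440$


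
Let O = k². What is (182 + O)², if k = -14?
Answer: 142884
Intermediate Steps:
O = 196 (O = (-14)² = 196)
(182 + O)² = (182 + 196)² = 378² = 142884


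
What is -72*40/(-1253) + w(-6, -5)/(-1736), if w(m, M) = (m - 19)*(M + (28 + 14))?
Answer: 879815/310744 ≈ 2.8313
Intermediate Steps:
w(m, M) = (-19 + m)*(42 + M) (w(m, M) = (-19 + m)*(M + 42) = (-19 + m)*(42 + M))
-72*40/(-1253) + w(-6, -5)/(-1736) = -72*40/(-1253) + (-798 - 19*(-5) + 42*(-6) - 5*(-6))/(-1736) = -2880*(-1/1253) + (-798 + 95 - 252 + 30)*(-1/1736) = 2880/1253 - 925*(-1/1736) = 2880/1253 + 925/1736 = 879815/310744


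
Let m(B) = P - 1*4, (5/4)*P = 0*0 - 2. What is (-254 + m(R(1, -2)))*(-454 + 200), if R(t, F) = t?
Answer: 329692/5 ≈ 65938.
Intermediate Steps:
P = -8/5 (P = 4*(0*0 - 2)/5 = 4*(0 - 2)/5 = (4/5)*(-2) = -8/5 ≈ -1.6000)
m(B) = -28/5 (m(B) = -8/5 - 1*4 = -8/5 - 4 = -28/5)
(-254 + m(R(1, -2)))*(-454 + 200) = (-254 - 28/5)*(-454 + 200) = -1298/5*(-254) = 329692/5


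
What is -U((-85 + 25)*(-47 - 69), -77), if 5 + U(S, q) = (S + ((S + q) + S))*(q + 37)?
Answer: 832125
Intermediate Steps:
U(S, q) = -5 + (37 + q)*(q + 3*S) (U(S, q) = -5 + (S + ((S + q) + S))*(q + 37) = -5 + (S + (q + 2*S))*(37 + q) = -5 + (q + 3*S)*(37 + q) = -5 + (37 + q)*(q + 3*S))
-U((-85 + 25)*(-47 - 69), -77) = -(-5 + (-77)**2 + 37*(-77) + 111*((-85 + 25)*(-47 - 69)) + 3*((-85 + 25)*(-47 - 69))*(-77)) = -(-5 + 5929 - 2849 + 111*(-60*(-116)) + 3*(-60*(-116))*(-77)) = -(-5 + 5929 - 2849 + 111*6960 + 3*6960*(-77)) = -(-5 + 5929 - 2849 + 772560 - 1607760) = -1*(-832125) = 832125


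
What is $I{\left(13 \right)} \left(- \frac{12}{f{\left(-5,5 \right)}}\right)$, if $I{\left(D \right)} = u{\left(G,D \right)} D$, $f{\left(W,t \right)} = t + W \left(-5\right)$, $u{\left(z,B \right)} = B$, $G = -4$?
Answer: $- \frac{338}{5} \approx -67.6$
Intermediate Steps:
$f{\left(W,t \right)} = t - 5 W$
$I{\left(D \right)} = D^{2}$ ($I{\left(D \right)} = D D = D^{2}$)
$I{\left(13 \right)} \left(- \frac{12}{f{\left(-5,5 \right)}}\right) = 13^{2} \left(- \frac{12}{5 - -25}\right) = 169 \left(- \frac{12}{5 + 25}\right) = 169 \left(- \frac{12}{30}\right) = 169 \left(\left(-12\right) \frac{1}{30}\right) = 169 \left(- \frac{2}{5}\right) = - \frac{338}{5}$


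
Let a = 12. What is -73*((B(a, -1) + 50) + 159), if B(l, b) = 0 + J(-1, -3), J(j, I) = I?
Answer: -15038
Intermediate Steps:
B(l, b) = -3 (B(l, b) = 0 - 3 = -3)
-73*((B(a, -1) + 50) + 159) = -73*((-3 + 50) + 159) = -73*(47 + 159) = -73*206 = -15038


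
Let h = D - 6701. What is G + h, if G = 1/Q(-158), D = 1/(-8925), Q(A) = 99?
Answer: -1973609083/294525 ≈ -6701.0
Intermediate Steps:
D = -1/8925 ≈ -0.00011204
G = 1/99 ≈ 0.010101
h = -59806426/8925 (h = -1/8925 - 6701 = -59806426/8925 ≈ -6701.0)
G + h = 1/99 - 59806426/8925 = -1973609083/294525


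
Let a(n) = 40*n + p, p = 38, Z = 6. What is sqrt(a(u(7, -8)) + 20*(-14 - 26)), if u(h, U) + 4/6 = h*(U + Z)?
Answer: 17*I*sqrt(42)/3 ≈ 36.724*I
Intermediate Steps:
u(h, U) = -2/3 + h*(6 + U) (u(h, U) = -2/3 + h*(U + 6) = -2/3 + h*(6 + U))
a(n) = 38 + 40*n (a(n) = 40*n + 38 = 38 + 40*n)
sqrt(a(u(7, -8)) + 20*(-14 - 26)) = sqrt((38 + 40*(-2/3 + 6*7 - 8*7)) + 20*(-14 - 26)) = sqrt((38 + 40*(-2/3 + 42 - 56)) + 20*(-40)) = sqrt((38 + 40*(-44/3)) - 800) = sqrt((38 - 1760/3) - 800) = sqrt(-1646/3 - 800) = sqrt(-4046/3) = 17*I*sqrt(42)/3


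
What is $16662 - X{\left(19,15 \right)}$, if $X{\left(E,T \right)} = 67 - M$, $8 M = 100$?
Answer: $\frac{33215}{2} \approx 16608.0$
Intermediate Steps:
$M = \frac{25}{2}$ ($M = \frac{1}{8} \cdot 100 = \frac{25}{2} \approx 12.5$)
$X{\left(E,T \right)} = \frac{109}{2}$ ($X{\left(E,T \right)} = 67 - \frac{25}{2} = \frac{109}{2}$)
$16662 - X{\left(19,15 \right)} = 16662 - \frac{109}{2} = \frac{33215}{2}$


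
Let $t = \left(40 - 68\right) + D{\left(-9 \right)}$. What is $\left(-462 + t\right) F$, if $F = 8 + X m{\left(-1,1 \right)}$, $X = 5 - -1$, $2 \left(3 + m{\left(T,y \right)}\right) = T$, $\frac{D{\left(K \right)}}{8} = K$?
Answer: $7306$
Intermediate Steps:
$D{\left(K \right)} = 8 K$
$m{\left(T,y \right)} = -3 + \frac{T}{2}$
$t = -100$ ($t = \left(40 - 68\right) + 8 \left(-9\right) = -28 - 72 = -100$)
$X = 6$ ($X = 5 + 1 = 6$)
$F = -13$ ($F = 8 + 6 \left(-3 + \frac{1}{2} \left(-1\right)\right) = 8 + 6 \left(-3 - \frac{1}{2}\right) = 8 + 6 \left(- \frac{7}{2}\right) = 8 - 21 = -13$)
$\left(-462 + t\right) F = \left(-462 - 100\right) \left(-13\right) = \left(-562\right) \left(-13\right) = 7306$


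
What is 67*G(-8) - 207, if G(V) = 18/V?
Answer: -1431/4 ≈ -357.75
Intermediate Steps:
67*G(-8) - 207 = 67*(18/(-8)) - 207 = 67*(18*(-1/8)) - 207 = 67*(-9/4) - 207 = -603/4 - 207 = -1431/4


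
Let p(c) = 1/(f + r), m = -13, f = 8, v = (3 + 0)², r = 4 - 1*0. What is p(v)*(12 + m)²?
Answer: 1/12 ≈ 0.083333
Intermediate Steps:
r = 4 (r = 4 + 0 = 4)
v = 9 (v = 3² = 9)
p(c) = 1/12 (p(c) = 1/(8 + 4) = 1/12)
p(v)*(12 + m)² = (12 - 13)²/12 = (1/12)*(-1)² = (1/12)*1 = 1/12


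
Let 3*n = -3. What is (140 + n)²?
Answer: 19321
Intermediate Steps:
n = -1 (n = (⅓)*(-3) = -1)
(140 + n)² = (140 - 1)² = 139² = 19321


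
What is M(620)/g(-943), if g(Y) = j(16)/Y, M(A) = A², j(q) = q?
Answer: -22655575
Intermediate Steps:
g(Y) = 16/Y
M(620)/g(-943) = 620²/((16/(-943))) = 384400/((16*(-1/943))) = 384400/(-16/943) = 384400*(-943/16) = -22655575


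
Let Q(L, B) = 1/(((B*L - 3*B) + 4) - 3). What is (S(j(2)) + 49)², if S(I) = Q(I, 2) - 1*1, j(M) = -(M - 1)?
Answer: 112225/49 ≈ 2290.3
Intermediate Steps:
Q(L, B) = 1/(1 - 3*B + B*L) (Q(L, B) = 1/(((-3*B + B*L) + 4) - 3) = 1/((4 - 3*B + B*L) - 3) = 1/(1 - 3*B + B*L))
j(M) = 1 - M (j(M) = -(-1 + M) = 1 - M)
S(I) = -1 + 1/(-5 + 2*I) (S(I) = 1/(1 - 3*2 + 2*I) - 1*1 = 1/(1 - 6 + 2*I) - 1 = 1/(-5 + 2*I) - 1 = -1 + 1/(-5 + 2*I))
(S(j(2)) + 49)² = (2*(3 - (1 - 1*2))/(-5 + 2*(1 - 1*2)) + 49)² = (2*(3 - (1 - 2))/(-5 + 2*(1 - 2)) + 49)² = (2*(3 - 1*(-1))/(-5 + 2*(-1)) + 49)² = (2*(3 + 1)/(-5 - 2) + 49)² = (2*4/(-7) + 49)² = (2*(-⅐)*4 + 49)² = (-8/7 + 49)² = (335/7)² = 112225/49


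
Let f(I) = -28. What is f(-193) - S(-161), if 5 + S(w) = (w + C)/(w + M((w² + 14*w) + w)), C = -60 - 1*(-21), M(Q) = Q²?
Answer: -508329317/22101275 ≈ -23.000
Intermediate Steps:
C = -39 (C = -60 + 21 = -39)
S(w) = -5 + (-39 + w)/(w + (w² + 15*w)²) (S(w) = -5 + (w - 39)/(w + ((w² + 14*w) + w)²) = -5 + (-39 + w)/(w + (w² + 15*w)²))
f(-193) - S(-161) = -28 - (-39 - 4*(-161) - 5*(-161)²*(15 - 161)²)/((-161)*(1 - 161*(15 - 161)²)) = -28 - (-1)*(-39 + 644 - 5*25921*(-146)²)/(161*(1 - 161*(-146)²)) = -28 - (-1)*(-39 + 644 - 5*25921*21316)/(161*(1 - 161*21316)) = -28 - (-1)*(-39 + 644 - 2762660180)/(161*(1 - 3431876)) = -28 - (-1)*(-2762659575)/(161*(-3431875)) = -28 - (-1)*(-1)*(-2762659575)/(161*3431875) = -28 - 1*(-110506383/22101275) = -28 + 110506383/22101275 = -508329317/22101275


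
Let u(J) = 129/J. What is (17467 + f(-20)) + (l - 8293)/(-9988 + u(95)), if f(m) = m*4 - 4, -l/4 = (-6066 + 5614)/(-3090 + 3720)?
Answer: 1039032447728/59770053 ≈ 17384.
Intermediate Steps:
l = 904/315 (l = -4*(-6066 + 5614)/(-3090 + 3720) = -(-1808)/630 = -4*(-226/315) = 904/315 ≈ 2.8698)
f(m) = -4 + 4*m (f(m) = 4*m - 4 = -4 + 4*m)
(17467 + f(-20)) + (l - 8293)/(-9988 + u(95)) = (17467 + (-4 + 4*(-20))) + (904/315 - 8293)/(-9988 + 129/95) = (17467 + (-4 - 80)) - 2611391/(315*(-9988 + 129*(1/95))) = (17467 - 84) - 2611391/(315*(-9988 + 129/95)) = 17383 - 2611391/(315*(-948731/95)) = 17383 - 2611391/315*(-95/948731) = 17383 + 49616429/59770053 = 1039032447728/59770053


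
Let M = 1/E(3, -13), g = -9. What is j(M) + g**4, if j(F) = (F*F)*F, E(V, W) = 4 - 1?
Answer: 177148/27 ≈ 6561.0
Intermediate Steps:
E(V, W) = 3
M = 1/3 ≈ 0.33333
j(F) = F**3 (j(F) = F**2*F = F**3)
j(M) + g**4 = (1/3)**3 + (-9)**4 = 1/27 + 6561 = 177148/27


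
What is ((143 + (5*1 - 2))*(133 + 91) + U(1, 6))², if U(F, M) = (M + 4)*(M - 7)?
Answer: 1068897636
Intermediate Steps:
U(F, M) = (-7 + M)*(4 + M) (U(F, M) = (4 + M)*(-7 + M) = (-7 + M)*(4 + M))
((143 + (5*1 - 2))*(133 + 91) + U(1, 6))² = ((143 + (5*1 - 2))*(133 + 91) + (-28 + 6² - 3*6))² = ((143 + (5 - 2))*224 + (-28 + 36 - 18))² = ((143 + 3)*224 - 10)² = (146*224 - 10)² = (32704 - 10)² = 32694² = 1068897636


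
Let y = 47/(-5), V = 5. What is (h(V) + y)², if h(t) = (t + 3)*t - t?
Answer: 16384/25 ≈ 655.36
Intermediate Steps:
h(t) = -t + t*(3 + t) (h(t) = (3 + t)*t - t = t*(3 + t) - t = -t + t*(3 + t))
y = -47/5 (y = 47*(-⅕) = -47/5 ≈ -9.4000)
(h(V) + y)² = (5*(2 + 5) - 47/5)² = (5*7 - 47/5)² = (35 - 47/5)² = (128/5)² = 16384/25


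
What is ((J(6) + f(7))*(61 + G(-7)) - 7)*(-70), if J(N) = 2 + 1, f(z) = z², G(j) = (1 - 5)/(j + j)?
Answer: -222590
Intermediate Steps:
G(j) = -2/j (G(j) = -4*1/(2*j) = -2/j)
J(N) = 3
((J(6) + f(7))*(61 + G(-7)) - 7)*(-70) = ((3 + 7²)*(61 - 2/(-7)) - 7)*(-70) = ((3 + 49)*(61 - 2*(-⅐)) - 7)*(-70) = (52*(61 + 2/7) - 7)*(-70) = (52*(429/7) - 7)*(-70) = (22308/7 - 7)*(-70) = (22259/7)*(-70) = -222590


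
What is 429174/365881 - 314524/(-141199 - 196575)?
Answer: 130021087160/61792544447 ≈ 2.1042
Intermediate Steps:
429174/365881 - 314524/(-141199 - 196575) = 429174*(1/365881) - 314524/(-337774) = 429174/365881 - 314524*(-1/337774) = 429174/365881 + 157262/168887 = 130021087160/61792544447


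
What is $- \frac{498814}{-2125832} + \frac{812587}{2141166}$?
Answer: $\frac{698866756127}{1137939800028} \approx 0.61415$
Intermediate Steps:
$- \frac{498814}{-2125832} + \frac{812587}{2141166} = \left(-498814\right) \left(- \frac{1}{2125832}\right) + 812587 \cdot \frac{1}{2141166} = \frac{249407}{1062916} + \frac{812587}{2141166} = \frac{698866756127}{1137939800028}$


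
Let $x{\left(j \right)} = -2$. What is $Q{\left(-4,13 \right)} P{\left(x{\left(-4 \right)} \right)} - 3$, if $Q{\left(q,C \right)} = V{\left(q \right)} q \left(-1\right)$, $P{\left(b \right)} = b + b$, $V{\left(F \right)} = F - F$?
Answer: $-3$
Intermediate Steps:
$V{\left(F \right)} = 0$
$P{\left(b \right)} = 2 b$
$Q{\left(q,C \right)} = 0$ ($Q{\left(q,C \right)} = 0 q \left(-1\right) = 0 \left(-1\right) = 0$)
$Q{\left(-4,13 \right)} P{\left(x{\left(-4 \right)} \right)} - 3 = 0 \cdot 2 \left(-2\right) - 3 = 0 \left(-4\right) - 3 = 0 - 3 = -3$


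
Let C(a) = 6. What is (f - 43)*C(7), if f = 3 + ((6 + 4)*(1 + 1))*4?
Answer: 240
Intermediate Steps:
f = 83 (f = 3 + (10*2)*4 = 3 + 20*4 = 3 + 80 = 83)
(f - 43)*C(7) = (83 - 43)*6 = 40*6 = 240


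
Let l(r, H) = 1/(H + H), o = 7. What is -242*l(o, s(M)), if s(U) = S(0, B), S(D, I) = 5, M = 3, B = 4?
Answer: -121/5 ≈ -24.200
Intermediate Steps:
s(U) = 5
l(r, H) = 1/(2*H)
-242*l(o, s(M)) = -121/5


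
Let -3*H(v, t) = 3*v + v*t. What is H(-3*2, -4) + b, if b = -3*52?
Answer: -158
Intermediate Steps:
b = -156
H(v, t) = -v - t*v/3 (H(v, t) = -(3*v + v*t)/3 = -(3*v + t*v)/3 = -v - t*v/3)
H(-3*2, -4) + b = -(-3*2)*(3 - 4)/3 - 156 = -⅓*(-6)*(-1) - 156 = -2 - 156 = -158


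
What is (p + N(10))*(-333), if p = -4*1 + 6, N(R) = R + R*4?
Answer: -17316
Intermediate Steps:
N(R) = 5*R (N(R) = R + 4*R = 5*R)
p = 2 (p = -4 + 6 = 2)
(p + N(10))*(-333) = (2 + 5*10)*(-333) = (2 + 50)*(-333) = 52*(-333) = -17316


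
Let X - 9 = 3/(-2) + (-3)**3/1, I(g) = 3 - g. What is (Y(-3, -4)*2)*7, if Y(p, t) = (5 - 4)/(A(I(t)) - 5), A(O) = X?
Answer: -4/7 ≈ -0.57143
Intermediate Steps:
X = -39/2 (X = 9 + (3/(-2) + (-3)**3/1) = 9 + (3*(-1/2) - 27*1) = 9 + (-3/2 - 27) = 9 - 57/2 = -39/2 ≈ -19.500)
A(O) = -39/2
Y(p, t) = -2/49 (Y(p, t) = (5 - 4)/(-39/2 - 5) = 1/(-49/2) = 1*(-2/49) = -2/49)
(Y(-3, -4)*2)*7 = -2/49*2*7 = -4/49*7 = -4/7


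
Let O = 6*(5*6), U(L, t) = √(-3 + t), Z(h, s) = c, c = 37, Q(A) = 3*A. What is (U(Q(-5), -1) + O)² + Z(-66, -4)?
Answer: 32433 + 720*I ≈ 32433.0 + 720.0*I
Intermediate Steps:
Z(h, s) = 37
O = 180 (O = 6*30 = 180)
(U(Q(-5), -1) + O)² + Z(-66, -4) = (√(-3 - 1) + 180)² + 37 = (√(-4) + 180)² + 37 = (2*I + 180)² + 37 = (180 + 2*I)² + 37 = 37 + (180 + 2*I)²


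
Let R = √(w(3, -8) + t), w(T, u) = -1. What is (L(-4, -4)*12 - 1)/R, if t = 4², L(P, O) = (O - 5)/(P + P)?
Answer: 5*√15/6 ≈ 3.2275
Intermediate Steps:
L(P, O) = (-5 + O)/(2*P) (L(P, O) = (-5 + O)/((2*P)) = (-5 + O)*(1/(2*P)) = (-5 + O)/(2*P))
t = 16
R = √15 (R = √(-1 + 16) = √15 ≈ 3.8730)
(L(-4, -4)*12 - 1)/R = (((½)*(-5 - 4)/(-4))*12 - 1)/(√15) = (((½)*(-¼)*(-9))*12 - 1)*(√15/15) = ((9/8)*12 - 1)*(√15/15) = (27/2 - 1)*(√15/15) = 25*(√15/15)/2 = 5*√15/6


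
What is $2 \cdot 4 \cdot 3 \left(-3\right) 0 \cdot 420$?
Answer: $0$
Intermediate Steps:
$2 \cdot 4 \cdot 3 \left(-3\right) 0 \cdot 420 = 8 \left(\left(-9\right) 0\right) 420 = 8 \cdot 0 \cdot 420 = 0 \cdot 420 = 0$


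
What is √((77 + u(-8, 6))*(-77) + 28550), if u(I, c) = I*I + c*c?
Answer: √14921 ≈ 122.15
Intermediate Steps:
u(I, c) = I² + c²
√((77 + u(-8, 6))*(-77) + 28550) = √((77 + ((-8)² + 6²))*(-77) + 28550) = √((77 + (64 + 36))*(-77) + 28550) = √((77 + 100)*(-77) + 28550) = √(177*(-77) + 28550) = √(-13629 + 28550) = √14921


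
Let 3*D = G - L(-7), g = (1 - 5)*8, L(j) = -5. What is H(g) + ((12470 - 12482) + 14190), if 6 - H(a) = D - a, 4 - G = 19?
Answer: 42466/3 ≈ 14155.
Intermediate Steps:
G = -15 (G = 4 - 1*19 = 4 - 19 = -15)
g = -32 (g = -4*8 = -32)
D = -10/3 (D = (-15 - 1*(-5))/3 = (-15 + 5)/3 = (⅓)*(-10) = -10/3 ≈ -3.3333)
H(a) = 28/3 + a (H(a) = 6 - (-10/3 - a) = 6 + (10/3 + a) = 28/3 + a)
H(g) + ((12470 - 12482) + 14190) = (28/3 - 32) + ((12470 - 12482) + 14190) = -68/3 + (-12 + 14190) = -68/3 + 14178 = 42466/3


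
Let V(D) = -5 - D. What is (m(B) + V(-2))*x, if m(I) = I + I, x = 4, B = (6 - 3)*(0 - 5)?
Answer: -132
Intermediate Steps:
B = -15 (B = 3*(-5) = -15)
m(I) = 2*I
(m(B) + V(-2))*x = (2*(-15) + (-5 - 1*(-2)))*4 = (-30 + (-5 + 2))*4 = (-30 - 3)*4 = -33*4 = -132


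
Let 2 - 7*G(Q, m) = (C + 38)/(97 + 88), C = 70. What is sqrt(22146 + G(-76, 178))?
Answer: 2*sqrt(9284933735)/1295 ≈ 148.82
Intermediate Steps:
G(Q, m) = 262/1295 (G(Q, m) = 2/7 - (70 + 38)/(7*(97 + 88)) = 2/7 - 108/(7*185) = 2/7 - 1/7*108/185 = 2/7 - 108/1295 = 262/1295)
sqrt(22146 + G(-76, 178)) = sqrt(22146 + 262/1295) = sqrt(28679332/1295) = 2*sqrt(9284933735)/1295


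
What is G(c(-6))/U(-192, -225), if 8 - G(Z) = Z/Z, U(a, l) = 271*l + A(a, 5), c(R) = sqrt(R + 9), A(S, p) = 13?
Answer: -7/60962 ≈ -0.00011483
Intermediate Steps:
c(R) = sqrt(9 + R)
U(a, l) = 13 + 271*l (U(a, l) = 271*l + 13 = 13 + 271*l)
G(Z) = 7 (G(Z) = 8 - Z/Z = 8 - 1*1 = 8 - 1 = 7)
G(c(-6))/U(-192, -225) = 7/(13 + 271*(-225)) = 7/(13 - 60975) = 7/(-60962) = 7*(-1/60962) = -7/60962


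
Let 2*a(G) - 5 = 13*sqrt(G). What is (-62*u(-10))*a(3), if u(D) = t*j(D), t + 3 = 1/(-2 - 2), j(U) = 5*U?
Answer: -50375/2 - 130975*sqrt(3)/2 ≈ -1.3862e+5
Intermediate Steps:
a(G) = 5/2 + 13*sqrt(G)/2 (a(G) = 5/2 + (13*sqrt(G))/2 = 5/2 + 13*sqrt(G)/2)
t = -13/4 (t = -3 + 1/(-2 - 2) = -3 + 1/(-4) = -3 - 1/4 = -13/4 ≈ -3.2500)
u(D) = -65*D/4
(-62*u(-10))*a(3) = (-(-2015)*(-10)/2)*(5/2 + 13*sqrt(3)/2) = (-62*325/2)*(5/2 + 13*sqrt(3)/2) = -10075*(5/2 + 13*sqrt(3)/2) = -50375/2 - 130975*sqrt(3)/2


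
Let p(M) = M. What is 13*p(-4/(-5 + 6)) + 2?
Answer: -50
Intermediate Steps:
13*p(-4/(-5 + 6)) + 2 = 13*(-4/(-5 + 6)) + 2 = 13*(-4/1) + 2 = 13*(-4*1) + 2 = 13*(-4) + 2 = -52 + 2 = -50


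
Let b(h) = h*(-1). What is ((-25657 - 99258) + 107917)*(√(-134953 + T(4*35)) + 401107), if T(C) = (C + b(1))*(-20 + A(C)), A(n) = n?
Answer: -6818016786 - 16998*I*√118273 ≈ -6.818e+9 - 5.8458e+6*I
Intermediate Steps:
b(h) = -h
T(C) = (-1 + C)*(-20 + C) (T(C) = (C - 1*1)*(-20 + C) = (C - 1)*(-20 + C) = (-1 + C)*(-20 + C))
((-25657 - 99258) + 107917)*(√(-134953 + T(4*35)) + 401107) = ((-25657 - 99258) + 107917)*(√(-134953 + (20 + (4*35)² - 84*35)) + 401107) = (-124915 + 107917)*(√(-134953 + (20 + 140² - 21*140)) + 401107) = -16998*(√(-134953 + (20 + 19600 - 2940)) + 401107) = -16998*(√(-134953 + 16680) + 401107) = -16998*(√(-118273) + 401107) = -16998*(I*√118273 + 401107) = -16998*(401107 + I*√118273) = -6818016786 - 16998*I*√118273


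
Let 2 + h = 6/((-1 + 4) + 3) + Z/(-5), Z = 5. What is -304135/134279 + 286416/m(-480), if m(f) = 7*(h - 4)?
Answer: -6412071289/939953 ≈ -6821.7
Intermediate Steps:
h = -2 (h = -2 + (6/((-1 + 4) + 3) + 5/(-5)) = -2 + (6/(3 + 3) + 5*(-1/5)) = -2 + (6/6 - 1) = -2 + (6*(1/6) - 1) = -2 + (1 - 1) = -2 + 0 = -2)
m(f) = -42 (m(f) = 7*(-2 - 4) = 7*(-6) = -42)
-304135/134279 + 286416/m(-480) = -304135/134279 + 286416/(-42) = -304135*1/134279 + 286416*(-1/42) = -304135/134279 - 47736/7 = -6412071289/939953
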